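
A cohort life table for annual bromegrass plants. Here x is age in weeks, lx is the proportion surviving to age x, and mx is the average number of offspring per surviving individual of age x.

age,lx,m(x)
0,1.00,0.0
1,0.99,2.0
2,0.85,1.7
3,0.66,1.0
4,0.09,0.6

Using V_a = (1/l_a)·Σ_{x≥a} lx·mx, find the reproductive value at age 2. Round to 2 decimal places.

lx·mx for x ≥ 2: 1.445, 0.66, 0.054 → sum = 2.159
V_2 = 2.159 / l_2 = 2.159 / 0.85 = 2.54 → 2.54

2.54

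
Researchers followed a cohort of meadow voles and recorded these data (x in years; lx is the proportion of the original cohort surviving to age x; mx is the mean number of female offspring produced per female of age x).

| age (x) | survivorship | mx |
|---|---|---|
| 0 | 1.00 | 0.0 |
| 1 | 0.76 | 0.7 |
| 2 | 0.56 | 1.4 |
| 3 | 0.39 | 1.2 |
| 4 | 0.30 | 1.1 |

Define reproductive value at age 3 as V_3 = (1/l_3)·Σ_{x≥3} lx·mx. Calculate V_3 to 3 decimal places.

2.046

lx·mx for x ≥ 3: 0.468, 0.33 → sum = 0.798
V_3 = 0.798 / l_3 = 0.798 / 0.39 = 2.046154… → 2.046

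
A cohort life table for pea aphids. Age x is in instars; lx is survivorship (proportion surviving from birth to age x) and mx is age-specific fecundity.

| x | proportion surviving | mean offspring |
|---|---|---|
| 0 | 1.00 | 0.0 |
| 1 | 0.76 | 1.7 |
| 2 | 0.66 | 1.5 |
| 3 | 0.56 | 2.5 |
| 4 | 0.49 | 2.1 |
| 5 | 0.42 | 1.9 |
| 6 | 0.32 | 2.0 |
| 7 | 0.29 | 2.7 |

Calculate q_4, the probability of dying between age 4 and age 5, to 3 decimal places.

0.143

q_4 = (l_4 − l_5) / l_4 = (0.49 − 0.42) / 0.49
     = 0.07 / 0.49 = 0.142857… → 0.143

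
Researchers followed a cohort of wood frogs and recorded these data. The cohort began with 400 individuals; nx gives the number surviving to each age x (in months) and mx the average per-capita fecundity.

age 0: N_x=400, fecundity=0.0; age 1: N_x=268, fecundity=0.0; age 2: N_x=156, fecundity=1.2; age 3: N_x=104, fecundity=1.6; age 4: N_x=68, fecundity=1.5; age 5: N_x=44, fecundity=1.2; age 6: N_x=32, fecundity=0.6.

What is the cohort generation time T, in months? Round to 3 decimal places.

3.148

lx = nx/n0 = nx/400: 1, 0.67, 0.39, 0.26, 0.17, 0.11, 0.08
lx·mx: 0, 0, 0.468, 0.416, 0.255, 0.132, 0.048 → R0 = 1.319
x·lx·mx: 0, 0, 0.936, 1.248, 1.02, 0.66, 0.288 → Σ = 4.152
T = 4.152 / 1.319 = 3.147839… → 3.148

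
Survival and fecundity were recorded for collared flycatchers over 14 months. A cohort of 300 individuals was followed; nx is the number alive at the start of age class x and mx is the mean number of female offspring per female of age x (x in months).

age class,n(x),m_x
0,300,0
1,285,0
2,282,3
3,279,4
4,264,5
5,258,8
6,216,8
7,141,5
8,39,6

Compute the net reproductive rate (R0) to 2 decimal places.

lx = nx/n0 = nx/300: 1, 0.95, 0.94, 0.93, 0.88, 0.86, 0.72, 0.47, 0.13
lx·mx by age: 0, 0, 2.82, 3.72, 4.4, 6.88, 5.76, 2.35, 0.78
R0 = Σ lx·mx = 26.71 → 26.71

26.71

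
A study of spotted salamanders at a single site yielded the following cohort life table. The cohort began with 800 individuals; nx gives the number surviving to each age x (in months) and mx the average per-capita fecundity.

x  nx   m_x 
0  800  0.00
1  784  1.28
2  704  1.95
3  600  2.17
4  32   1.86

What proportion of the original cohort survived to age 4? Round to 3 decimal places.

l_4 = n_4/n_0 = 32/800 = 0.04 → 0.040

0.040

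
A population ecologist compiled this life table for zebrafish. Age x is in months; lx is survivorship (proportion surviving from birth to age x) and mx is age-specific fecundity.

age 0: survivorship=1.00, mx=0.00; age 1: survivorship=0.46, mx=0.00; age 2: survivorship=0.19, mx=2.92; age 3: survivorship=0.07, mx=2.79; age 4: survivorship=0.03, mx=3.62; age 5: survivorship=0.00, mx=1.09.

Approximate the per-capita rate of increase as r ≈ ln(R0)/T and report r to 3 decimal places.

-0.061

R0 = Σ lx·mx = 0 + 0 + 0.5548 + 0.1953 + 0.1086 + 0 = 0.8587
Σ x·lx·mx = 2.1299; T = 2.1299/0.8587 = 2.48038…
r ≈ ln(R0)/T = ln(0.8587)/2.48038… = -0.06142… → -0.061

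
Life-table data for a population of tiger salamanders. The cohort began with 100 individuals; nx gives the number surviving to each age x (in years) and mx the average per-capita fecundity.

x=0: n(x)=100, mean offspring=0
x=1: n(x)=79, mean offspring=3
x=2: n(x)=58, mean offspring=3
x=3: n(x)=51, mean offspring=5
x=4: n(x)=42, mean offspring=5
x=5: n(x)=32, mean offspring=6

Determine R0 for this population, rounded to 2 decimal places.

lx = nx/n0 = nx/100: 1, 0.79, 0.58, 0.51, 0.42, 0.32
lx·mx by age: 0, 2.37, 1.74, 2.55, 2.1, 1.92
R0 = Σ lx·mx = 10.68 → 10.68

10.68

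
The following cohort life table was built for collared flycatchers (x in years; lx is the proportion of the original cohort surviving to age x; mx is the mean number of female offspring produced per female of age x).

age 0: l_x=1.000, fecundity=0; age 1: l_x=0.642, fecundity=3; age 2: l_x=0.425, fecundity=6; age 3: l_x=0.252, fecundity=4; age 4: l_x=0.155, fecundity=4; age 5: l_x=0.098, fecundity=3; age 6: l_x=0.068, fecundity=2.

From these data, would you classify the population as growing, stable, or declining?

R0 = Σ lx·mx = 0 + 1.926 + 2.55 + 1.008 + 0.62 + 0.294 + 0.136 = 6.534
R0 > 1, so the population is growing.

growing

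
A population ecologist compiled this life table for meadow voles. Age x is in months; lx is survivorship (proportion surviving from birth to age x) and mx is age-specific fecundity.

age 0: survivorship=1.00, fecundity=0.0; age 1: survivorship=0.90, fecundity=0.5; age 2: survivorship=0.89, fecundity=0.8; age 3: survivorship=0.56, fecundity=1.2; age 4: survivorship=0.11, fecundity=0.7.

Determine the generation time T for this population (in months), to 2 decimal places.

2.20

lx·mx: 0, 0.45, 0.712, 0.672, 0.077 → R0 = 1.911
x·lx·mx: 0, 0.45, 1.424, 2.016, 0.308 → Σ = 4.198
T = 4.198 / 1.911 = 2.196756… → 2.20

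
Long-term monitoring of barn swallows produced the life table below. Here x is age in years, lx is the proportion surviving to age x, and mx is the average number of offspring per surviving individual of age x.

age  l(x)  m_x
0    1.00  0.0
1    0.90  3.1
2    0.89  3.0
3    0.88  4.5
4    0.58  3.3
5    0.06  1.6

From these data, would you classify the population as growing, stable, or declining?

R0 = Σ lx·mx = 0 + 2.79 + 2.67 + 3.96 + 1.914 + 0.096 = 11.43
R0 > 1, so the population is growing.

growing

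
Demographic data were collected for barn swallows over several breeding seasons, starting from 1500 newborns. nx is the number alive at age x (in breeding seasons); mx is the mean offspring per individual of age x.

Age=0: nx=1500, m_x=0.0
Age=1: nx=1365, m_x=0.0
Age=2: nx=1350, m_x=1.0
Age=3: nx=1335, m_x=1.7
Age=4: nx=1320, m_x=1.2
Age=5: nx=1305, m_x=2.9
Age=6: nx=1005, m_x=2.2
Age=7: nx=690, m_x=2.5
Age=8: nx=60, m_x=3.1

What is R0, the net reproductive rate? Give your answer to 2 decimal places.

8.74

lx = nx/n0 = nx/1500: 1, 0.91, 0.9, 0.89, 0.88, 0.87, 0.67, 0.46, 0.04
lx·mx by age: 0, 0, 0.9, 1.513, 1.056, 2.523, 1.474, 1.15, 0.124
R0 = Σ lx·mx = 8.74 → 8.74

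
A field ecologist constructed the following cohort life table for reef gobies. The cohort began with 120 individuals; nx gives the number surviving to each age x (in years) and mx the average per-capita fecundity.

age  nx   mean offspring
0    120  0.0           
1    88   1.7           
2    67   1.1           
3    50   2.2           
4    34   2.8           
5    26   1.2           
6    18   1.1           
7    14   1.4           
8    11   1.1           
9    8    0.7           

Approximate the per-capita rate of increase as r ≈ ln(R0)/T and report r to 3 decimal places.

0.482

lx = nx/n0 = nx/120: 1, 0.73333…, 0.55833…, 0.41667…, 0.28333…, 0.21667…, 0.15, 0.11667…, 0.09167…, 0.06667…
R0 = Σ lx·mx = 0 + 1.24667… + 0.61417… + 0.91667… + 0.79333… + 0.26… + 0.165 + 0.16333… + 0.10083… + 0.04667… = 4.306667…
Σ x·lx·mx = 13.058333…; T = 13.058333…/4.306667… = 3.03212…
r ≈ ln(R0)/T = ln(4.306667…)/3.03212… = 0.48157… → 0.482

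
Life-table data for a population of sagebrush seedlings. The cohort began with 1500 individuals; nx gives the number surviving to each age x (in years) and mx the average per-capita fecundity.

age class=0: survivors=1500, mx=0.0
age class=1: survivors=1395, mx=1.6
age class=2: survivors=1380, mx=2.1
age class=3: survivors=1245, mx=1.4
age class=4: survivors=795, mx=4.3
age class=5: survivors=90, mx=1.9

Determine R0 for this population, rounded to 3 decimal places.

6.975

lx = nx/n0 = nx/1500: 1, 0.93, 0.92, 0.83, 0.53, 0.06
lx·mx by age: 0, 1.488, 1.932, 1.162, 2.279, 0.114
R0 = Σ lx·mx = 6.975 → 6.975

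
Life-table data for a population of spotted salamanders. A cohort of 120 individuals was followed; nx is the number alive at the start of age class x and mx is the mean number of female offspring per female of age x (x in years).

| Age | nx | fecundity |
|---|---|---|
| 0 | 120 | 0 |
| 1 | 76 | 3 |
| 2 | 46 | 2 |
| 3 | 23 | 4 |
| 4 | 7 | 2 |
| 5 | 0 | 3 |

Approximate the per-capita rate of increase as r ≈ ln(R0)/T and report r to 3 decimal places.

lx = nx/n0 = nx/120: 1, 0.63333…, 0.38333…, 0.19167…, 0.05833…, 0
R0 = Σ lx·mx = 0 + 1.9… + 0.76667… + 0.76667… + 0.11667… + 0 = 3.55…
Σ x·lx·mx = 6.2…; T = 6.2…/3.55… = 1.74648…
r ≈ ln(R0)/T = ln(3.55…)/1.74648… = 0.72543… → 0.725

0.725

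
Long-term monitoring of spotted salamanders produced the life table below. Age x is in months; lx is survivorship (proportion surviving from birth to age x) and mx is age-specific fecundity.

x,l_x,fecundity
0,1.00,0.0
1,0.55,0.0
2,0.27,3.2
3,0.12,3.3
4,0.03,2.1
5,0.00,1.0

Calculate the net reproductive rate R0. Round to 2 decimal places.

1.32

lx·mx by age: 0, 0, 0.864, 0.396, 0.063, 0
R0 = Σ lx·mx = 1.323 → 1.32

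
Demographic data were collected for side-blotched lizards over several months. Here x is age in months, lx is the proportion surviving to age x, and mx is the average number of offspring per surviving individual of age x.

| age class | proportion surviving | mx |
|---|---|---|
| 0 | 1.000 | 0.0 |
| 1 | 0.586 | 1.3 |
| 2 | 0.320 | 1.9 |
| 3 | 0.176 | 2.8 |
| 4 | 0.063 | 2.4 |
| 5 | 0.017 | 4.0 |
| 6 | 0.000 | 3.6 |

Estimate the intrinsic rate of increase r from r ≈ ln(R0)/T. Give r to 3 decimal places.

R0 = Σ lx·mx = 0 + 0.7618 + 0.608 + 0.4928 + 0.1512 + 0.068 + 0 = 2.0818
Σ x·lx·mx = 4.401; T = 4.401/2.0818 = 2.11404…
r ≈ ln(R0)/T = ln(2.0818)/2.11404… = 0.34684… → 0.347

0.347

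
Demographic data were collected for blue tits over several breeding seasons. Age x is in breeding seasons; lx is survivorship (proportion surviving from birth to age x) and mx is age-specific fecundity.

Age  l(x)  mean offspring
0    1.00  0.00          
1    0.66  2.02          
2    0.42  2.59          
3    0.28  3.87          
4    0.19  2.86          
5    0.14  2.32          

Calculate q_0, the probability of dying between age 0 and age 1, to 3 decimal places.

q_0 = (l_0 − l_1) / l_0 = (1 − 0.66) / 1
     = 0.34 / 1 = 0.34 → 0.340

0.340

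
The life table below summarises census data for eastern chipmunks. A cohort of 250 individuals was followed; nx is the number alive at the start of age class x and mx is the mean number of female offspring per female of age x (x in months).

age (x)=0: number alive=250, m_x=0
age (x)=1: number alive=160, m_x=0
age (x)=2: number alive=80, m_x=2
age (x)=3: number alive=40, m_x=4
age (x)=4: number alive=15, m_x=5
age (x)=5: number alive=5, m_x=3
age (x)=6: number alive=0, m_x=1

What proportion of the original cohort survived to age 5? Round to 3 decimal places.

l_5 = n_5/n_0 = 5/250 = 0.02 → 0.020

0.020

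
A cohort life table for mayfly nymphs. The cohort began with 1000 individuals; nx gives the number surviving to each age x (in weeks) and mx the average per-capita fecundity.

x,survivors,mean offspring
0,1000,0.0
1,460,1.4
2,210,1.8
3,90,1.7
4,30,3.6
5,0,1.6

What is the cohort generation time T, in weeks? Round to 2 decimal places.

lx = nx/n0 = nx/1000: 1, 0.46, 0.21, 0.09, 0.03, 0
lx·mx: 0, 0.644, 0.378, 0.153, 0.108, 0 → R0 = 1.283
x·lx·mx: 0, 0.644, 0.756, 0.459, 0.432, 0 → Σ = 2.291
T = 2.291 / 1.283 = 1.785659… → 1.79

1.79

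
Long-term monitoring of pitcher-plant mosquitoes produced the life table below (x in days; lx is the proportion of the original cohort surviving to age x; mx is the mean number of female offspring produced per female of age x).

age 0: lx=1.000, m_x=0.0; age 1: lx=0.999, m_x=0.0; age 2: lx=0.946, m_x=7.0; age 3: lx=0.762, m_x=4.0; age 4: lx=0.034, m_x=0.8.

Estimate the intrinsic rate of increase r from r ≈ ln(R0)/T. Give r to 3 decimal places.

R0 = Σ lx·mx = 0 + 0 + 6.622 + 3.048 + 0.0272 = 9.6972
Σ x·lx·mx = 22.4968; T = 22.4968/9.6972 = 2.31993…
r ≈ ln(R0)/T = ln(9.6972)/2.31993… = 0.97927… → 0.979

0.979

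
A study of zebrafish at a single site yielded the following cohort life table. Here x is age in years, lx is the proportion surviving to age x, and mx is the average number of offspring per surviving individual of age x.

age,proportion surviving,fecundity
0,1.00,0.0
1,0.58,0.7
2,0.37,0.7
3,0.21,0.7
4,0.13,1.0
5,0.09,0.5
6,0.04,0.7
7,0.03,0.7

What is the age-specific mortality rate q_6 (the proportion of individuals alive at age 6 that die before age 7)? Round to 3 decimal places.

q_6 = (l_6 − l_7) / l_6 = (0.04 − 0.03) / 0.04
     = 0.01 / 0.04 = 0.25 → 0.250

0.250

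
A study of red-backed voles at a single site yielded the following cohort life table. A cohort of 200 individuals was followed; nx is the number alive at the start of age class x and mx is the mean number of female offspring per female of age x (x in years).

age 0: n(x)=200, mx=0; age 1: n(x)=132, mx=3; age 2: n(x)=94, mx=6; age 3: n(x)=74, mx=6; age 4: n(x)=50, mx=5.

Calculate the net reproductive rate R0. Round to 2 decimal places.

8.27

lx = nx/n0 = nx/200: 1, 0.66, 0.47, 0.37, 0.25
lx·mx by age: 0, 1.98, 2.82, 2.22, 1.25
R0 = Σ lx·mx = 8.27 → 8.27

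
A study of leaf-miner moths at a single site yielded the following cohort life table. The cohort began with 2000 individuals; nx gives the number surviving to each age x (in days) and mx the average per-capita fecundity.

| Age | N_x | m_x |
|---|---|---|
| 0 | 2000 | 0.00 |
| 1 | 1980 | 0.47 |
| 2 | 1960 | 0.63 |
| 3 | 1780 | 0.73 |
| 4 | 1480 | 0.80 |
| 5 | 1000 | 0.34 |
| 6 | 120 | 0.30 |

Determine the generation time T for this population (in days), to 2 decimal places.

2.78

lx = nx/n0 = nx/2000: 1, 0.99, 0.98, 0.89, 0.74, 0.5, 0.06
lx·mx: 0, 0.4653, 0.6174, 0.6497, 0.592, 0.17, 0.018 → R0 = 2.5124
x·lx·mx: 0, 0.4653, 1.2348, 1.9491, 2.368, 0.85, 0.108 → Σ = 6.9752
T = 6.9752 / 2.5124 = 2.77631… → 2.78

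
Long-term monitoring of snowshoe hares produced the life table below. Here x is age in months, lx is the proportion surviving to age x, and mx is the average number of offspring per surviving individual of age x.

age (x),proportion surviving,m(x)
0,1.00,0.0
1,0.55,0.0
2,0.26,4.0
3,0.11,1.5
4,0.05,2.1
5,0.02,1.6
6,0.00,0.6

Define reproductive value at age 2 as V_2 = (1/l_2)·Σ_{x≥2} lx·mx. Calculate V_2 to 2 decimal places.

5.16

lx·mx for x ≥ 2: 1.04, 0.165, 0.105, 0.032, 0 → sum = 1.342
V_2 = 1.342 / l_2 = 1.342 / 0.26 = 5.161538… → 5.16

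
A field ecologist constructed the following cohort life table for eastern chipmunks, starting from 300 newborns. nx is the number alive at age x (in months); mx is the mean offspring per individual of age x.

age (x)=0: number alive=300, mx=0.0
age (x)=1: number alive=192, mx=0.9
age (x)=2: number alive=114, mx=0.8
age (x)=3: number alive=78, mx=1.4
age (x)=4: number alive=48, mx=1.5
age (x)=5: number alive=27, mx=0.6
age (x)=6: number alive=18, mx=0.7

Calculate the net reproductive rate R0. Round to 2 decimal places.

lx = nx/n0 = nx/300: 1, 0.64, 0.38, 0.26, 0.16, 0.09, 0.06
lx·mx by age: 0, 0.576, 0.304, 0.364, 0.24, 0.054, 0.042
R0 = Σ lx·mx = 1.58 → 1.58

1.58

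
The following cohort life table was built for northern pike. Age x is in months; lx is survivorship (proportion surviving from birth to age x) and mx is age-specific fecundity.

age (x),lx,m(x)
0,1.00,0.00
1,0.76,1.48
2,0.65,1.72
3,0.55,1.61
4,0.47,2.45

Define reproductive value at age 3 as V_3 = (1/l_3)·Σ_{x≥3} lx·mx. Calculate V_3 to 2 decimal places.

3.70

lx·mx for x ≥ 3: 0.8855, 1.1515 → sum = 2.037
V_3 = 2.037 / l_3 = 2.037 / 0.55 = 3.703636… → 3.70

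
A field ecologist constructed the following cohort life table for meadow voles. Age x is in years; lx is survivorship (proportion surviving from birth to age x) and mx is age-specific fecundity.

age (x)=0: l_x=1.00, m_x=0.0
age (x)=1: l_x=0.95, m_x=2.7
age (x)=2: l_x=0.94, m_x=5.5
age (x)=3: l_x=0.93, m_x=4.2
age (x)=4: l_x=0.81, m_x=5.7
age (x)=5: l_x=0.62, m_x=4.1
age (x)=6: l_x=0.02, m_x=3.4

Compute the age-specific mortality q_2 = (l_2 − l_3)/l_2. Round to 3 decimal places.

q_2 = (l_2 − l_3) / l_2 = (0.94 − 0.93) / 0.94
     = 0.01 / 0.94 = 0.010638… → 0.011

0.011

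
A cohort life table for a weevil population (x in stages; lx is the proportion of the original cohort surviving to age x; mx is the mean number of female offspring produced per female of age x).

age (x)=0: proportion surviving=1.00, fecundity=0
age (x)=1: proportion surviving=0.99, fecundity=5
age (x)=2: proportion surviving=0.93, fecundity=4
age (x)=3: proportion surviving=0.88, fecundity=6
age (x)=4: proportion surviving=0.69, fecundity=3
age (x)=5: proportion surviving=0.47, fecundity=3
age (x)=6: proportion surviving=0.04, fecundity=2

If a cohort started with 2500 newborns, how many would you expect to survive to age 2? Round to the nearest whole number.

2325

Expected survivors = N0 · l_2 = 2500 × 0.93 = 2325 → 2325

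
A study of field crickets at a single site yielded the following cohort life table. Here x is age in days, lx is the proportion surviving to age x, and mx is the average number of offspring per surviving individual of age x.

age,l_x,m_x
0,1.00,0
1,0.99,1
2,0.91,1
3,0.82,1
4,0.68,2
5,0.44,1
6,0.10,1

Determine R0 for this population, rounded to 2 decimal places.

4.62

lx·mx by age: 0, 0.99, 0.91, 0.82, 1.36, 0.44, 0.1
R0 = Σ lx·mx = 4.62 → 4.62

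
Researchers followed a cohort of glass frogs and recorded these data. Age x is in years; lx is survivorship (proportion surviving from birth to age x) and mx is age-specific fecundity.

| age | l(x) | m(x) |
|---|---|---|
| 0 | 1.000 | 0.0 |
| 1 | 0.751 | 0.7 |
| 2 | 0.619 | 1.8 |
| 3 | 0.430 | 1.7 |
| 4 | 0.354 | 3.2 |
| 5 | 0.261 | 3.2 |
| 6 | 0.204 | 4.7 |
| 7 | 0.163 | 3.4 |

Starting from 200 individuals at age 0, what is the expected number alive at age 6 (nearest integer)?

Expected survivors = N0 · l_6 = 200 × 0.204 = 40.8 → 41

41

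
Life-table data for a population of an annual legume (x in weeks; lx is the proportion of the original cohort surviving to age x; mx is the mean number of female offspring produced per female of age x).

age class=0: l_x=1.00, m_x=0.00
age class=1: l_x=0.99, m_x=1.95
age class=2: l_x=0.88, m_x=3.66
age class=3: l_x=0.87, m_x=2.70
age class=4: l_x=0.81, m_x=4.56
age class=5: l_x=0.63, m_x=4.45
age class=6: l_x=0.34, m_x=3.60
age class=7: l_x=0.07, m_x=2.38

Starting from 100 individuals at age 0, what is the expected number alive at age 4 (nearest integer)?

81

Expected survivors = N0 · l_4 = 100 × 0.81 = 81 → 81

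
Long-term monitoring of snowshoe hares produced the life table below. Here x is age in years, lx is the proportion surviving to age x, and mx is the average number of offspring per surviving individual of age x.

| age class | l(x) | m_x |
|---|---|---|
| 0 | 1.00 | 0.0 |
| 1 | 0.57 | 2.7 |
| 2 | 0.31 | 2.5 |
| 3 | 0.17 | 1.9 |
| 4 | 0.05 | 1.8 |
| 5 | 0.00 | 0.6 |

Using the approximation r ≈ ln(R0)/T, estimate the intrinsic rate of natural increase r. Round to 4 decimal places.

0.6192

R0 = Σ lx·mx = 0 + 1.539 + 0.775 + 0.323 + 0.09 + 0 = 2.727
Σ x·lx·mx = 4.418; T = 4.418/2.727 = 1.6201…
r ≈ ln(R0)/T = ln(2.727)/1.6201… = 0.619224… → 0.6192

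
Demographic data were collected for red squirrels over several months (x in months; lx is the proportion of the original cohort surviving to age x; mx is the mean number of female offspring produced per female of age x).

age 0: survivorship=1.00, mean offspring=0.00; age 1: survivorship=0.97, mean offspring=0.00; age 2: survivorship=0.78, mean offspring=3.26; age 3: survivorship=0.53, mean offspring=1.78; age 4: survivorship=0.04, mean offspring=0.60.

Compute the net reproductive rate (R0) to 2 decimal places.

lx·mx by age: 0, 0, 2.5428, 0.9434, 0.024
R0 = Σ lx·mx = 3.5102 → 3.51

3.51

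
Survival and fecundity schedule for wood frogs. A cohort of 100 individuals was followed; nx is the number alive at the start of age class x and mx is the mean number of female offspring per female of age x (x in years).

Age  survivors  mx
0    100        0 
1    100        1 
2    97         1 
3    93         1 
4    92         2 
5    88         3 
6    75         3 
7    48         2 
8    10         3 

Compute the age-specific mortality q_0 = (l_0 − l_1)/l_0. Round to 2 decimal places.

lx = nx/n0 = nx/100: 1, 1, 0.97, 0.93, 0.92, 0.88, 0.75, 0.48, 0.1
q_0 = (l_0 − l_1) / l_0 = (1 − 1) / 1
     = 0 / 1 = 0 → 0.00

0.00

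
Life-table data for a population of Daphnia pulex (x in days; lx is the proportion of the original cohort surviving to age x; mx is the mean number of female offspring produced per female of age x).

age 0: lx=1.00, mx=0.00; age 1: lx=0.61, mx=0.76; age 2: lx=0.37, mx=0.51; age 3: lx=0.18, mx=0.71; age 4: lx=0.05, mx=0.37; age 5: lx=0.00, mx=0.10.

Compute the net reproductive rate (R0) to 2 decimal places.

0.80

lx·mx by age: 0, 0.4636, 0.1887, 0.1278, 0.0185, 0
R0 = Σ lx·mx = 0.7986 → 0.80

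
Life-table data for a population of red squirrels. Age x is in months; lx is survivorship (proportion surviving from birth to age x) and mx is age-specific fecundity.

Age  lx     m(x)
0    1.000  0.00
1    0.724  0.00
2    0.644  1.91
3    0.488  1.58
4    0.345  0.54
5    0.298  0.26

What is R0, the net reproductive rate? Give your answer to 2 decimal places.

lx·mx by age: 0, 0, 1.23004, 0.77104, 0.1863, 0.07748
R0 = Σ lx·mx = 2.26486 → 2.26

2.26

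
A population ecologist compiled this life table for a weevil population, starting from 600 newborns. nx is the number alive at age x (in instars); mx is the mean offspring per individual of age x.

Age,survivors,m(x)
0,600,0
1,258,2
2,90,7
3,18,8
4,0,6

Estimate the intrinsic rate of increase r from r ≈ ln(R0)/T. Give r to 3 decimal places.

0.447

lx = nx/n0 = nx/600: 1, 0.43, 0.15, 0.03, 0
R0 = Σ lx·mx = 0 + 0.86 + 1.05 + 0.24 + 0 = 2.15
Σ x·lx·mx = 3.68; T = 3.68/2.15 = 1.71163…
r ≈ ln(R0)/T = ln(2.15)/1.71163… = 0.44722… → 0.447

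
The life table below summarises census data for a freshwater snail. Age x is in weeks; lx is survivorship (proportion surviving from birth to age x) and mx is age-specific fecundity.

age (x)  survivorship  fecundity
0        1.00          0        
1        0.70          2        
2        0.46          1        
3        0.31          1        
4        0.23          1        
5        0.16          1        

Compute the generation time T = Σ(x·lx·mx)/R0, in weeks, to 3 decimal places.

lx·mx: 0, 1.4, 0.46, 0.31, 0.23, 0.16 → R0 = 2.56
x·lx·mx: 0, 1.4, 0.92, 0.93, 0.92, 0.8 → Σ = 4.97
T = 4.97 / 2.56 = 1.941406… → 1.941

1.941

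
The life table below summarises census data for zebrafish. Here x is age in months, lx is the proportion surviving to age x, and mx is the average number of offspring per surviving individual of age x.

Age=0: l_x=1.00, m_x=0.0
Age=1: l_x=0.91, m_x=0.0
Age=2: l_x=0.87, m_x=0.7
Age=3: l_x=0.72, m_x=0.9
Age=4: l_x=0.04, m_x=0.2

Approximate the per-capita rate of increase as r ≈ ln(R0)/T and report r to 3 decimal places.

R0 = Σ lx·mx = 0 + 0 + 0.609 + 0.648 + 0.008 = 1.265
Σ x·lx·mx = 3.194; T = 3.194/1.265 = 2.5249…
r ≈ ln(R0)/T = ln(1.265)/2.5249… = 0.0931… → 0.093

0.093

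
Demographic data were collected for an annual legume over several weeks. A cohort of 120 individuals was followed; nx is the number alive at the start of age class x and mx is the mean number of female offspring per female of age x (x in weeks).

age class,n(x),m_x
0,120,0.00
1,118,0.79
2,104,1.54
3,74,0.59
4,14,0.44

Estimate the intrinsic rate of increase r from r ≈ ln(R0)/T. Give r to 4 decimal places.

lx = nx/n0 = nx/120: 1, 0.98333…, 0.86667…, 0.61667…, 0.11667…
R0 = Σ lx·mx = 0 + 0.77683… + 1.33467… + 0.36383… + 0.05133… = 2.526667…
Σ x·lx·mx = 4.743…; T = 4.743…/2.526667… = 1.87718…
r ≈ ln(R0)/T = ln(2.526667…)/1.87718… = 0.493774… → 0.4938

0.4938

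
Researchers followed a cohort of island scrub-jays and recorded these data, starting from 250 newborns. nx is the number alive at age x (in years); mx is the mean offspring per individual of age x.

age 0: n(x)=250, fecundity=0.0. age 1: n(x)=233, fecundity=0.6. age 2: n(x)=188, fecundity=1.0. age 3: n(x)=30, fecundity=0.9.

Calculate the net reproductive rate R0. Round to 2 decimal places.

lx = nx/n0 = nx/250: 1, 0.932, 0.752, 0.12
lx·mx by age: 0, 0.5592, 0.752, 0.108
R0 = Σ lx·mx = 1.4192 → 1.42

1.42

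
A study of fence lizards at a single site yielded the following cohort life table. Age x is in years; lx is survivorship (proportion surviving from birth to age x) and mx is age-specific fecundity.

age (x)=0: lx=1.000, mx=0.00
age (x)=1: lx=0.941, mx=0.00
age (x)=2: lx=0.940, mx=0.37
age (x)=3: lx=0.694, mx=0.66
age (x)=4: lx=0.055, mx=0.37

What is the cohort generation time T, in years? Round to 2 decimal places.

lx·mx: 0, 0, 0.3478, 0.45804, 0.02035 → R0 = 0.82619
x·lx·mx: 0, 0, 0.6956, 1.37412, 0.0814 → Σ = 2.15112
T = 2.15112 / 0.82619 = 2.603663… → 2.60

2.60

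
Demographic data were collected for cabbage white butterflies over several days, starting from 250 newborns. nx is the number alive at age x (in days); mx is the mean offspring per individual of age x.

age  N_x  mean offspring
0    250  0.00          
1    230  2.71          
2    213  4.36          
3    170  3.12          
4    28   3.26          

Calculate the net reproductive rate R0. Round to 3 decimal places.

8.695

lx = nx/n0 = nx/250: 1, 0.92, 0.852, 0.68, 0.112
lx·mx by age: 0, 2.4932, 3.71472, 2.1216, 0.36512
R0 = Σ lx·mx = 8.69464 → 8.695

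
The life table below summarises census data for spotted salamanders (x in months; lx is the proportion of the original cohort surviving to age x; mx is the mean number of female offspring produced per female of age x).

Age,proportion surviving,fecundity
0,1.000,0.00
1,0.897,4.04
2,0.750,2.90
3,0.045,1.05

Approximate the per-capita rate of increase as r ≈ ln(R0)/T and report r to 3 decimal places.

1.272

R0 = Σ lx·mx = 0 + 3.62388 + 2.175 + 0.04725 = 5.84613
Σ x·lx·mx = 8.11563; T = 8.11563/5.84613 = 1.38821…
r ≈ ln(R0)/T = ln(5.84613)/1.38821… = 1.27199… → 1.272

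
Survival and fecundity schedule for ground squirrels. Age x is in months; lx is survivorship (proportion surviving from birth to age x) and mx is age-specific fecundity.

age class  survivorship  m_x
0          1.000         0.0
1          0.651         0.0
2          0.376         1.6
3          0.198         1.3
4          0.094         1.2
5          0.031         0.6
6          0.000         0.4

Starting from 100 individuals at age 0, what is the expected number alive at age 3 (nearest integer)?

20

Expected survivors = N0 · l_3 = 100 × 0.198 = 19.8 → 20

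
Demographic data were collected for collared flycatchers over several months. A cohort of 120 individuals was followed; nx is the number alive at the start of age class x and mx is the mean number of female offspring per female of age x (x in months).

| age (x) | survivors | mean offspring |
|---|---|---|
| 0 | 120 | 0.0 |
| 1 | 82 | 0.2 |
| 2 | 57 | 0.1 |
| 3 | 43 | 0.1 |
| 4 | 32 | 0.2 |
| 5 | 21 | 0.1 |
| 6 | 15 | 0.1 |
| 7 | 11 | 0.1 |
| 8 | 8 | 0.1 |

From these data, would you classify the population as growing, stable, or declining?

declining

lx = nx/n0 = nx/120: 1, 0.68333…, 0.475, 0.35833…, 0.26667…, 0.175, 0.125, 0.09167…, 0.06667…
R0 = Σ lx·mx = 0 + 0.136667… + 0.0475 + 0.035833… + 0.053333… + 0.0175 + 0.0125 + 0.009167… + 0.006667… = 0.319167…
R0 < 1, so the population is declining.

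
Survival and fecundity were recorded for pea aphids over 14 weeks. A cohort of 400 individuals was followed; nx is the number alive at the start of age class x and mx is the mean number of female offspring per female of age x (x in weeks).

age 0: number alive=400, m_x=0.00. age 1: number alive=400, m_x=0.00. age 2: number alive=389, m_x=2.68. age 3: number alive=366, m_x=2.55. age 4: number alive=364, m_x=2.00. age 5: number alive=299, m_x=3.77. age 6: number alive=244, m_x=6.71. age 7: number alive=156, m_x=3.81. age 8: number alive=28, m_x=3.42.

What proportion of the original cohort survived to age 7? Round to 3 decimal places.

l_7 = n_7/n_0 = 156/400 = 0.39 → 0.390

0.390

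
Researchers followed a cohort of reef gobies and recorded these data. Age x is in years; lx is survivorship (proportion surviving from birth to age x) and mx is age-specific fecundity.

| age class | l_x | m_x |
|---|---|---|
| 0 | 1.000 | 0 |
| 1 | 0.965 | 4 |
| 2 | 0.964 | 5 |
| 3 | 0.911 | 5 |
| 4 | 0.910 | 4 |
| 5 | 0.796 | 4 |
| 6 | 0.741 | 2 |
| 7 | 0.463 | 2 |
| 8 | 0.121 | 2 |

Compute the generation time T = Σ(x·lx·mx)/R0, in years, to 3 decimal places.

3.301

lx·mx: 0, 3.86, 4.82, 4.555, 3.64, 3.184, 1.482, 0.926, 0.242 → R0 = 22.709
x·lx·mx: 0, 3.86, 9.64, 13.665, 14.56, 15.92, 8.892, 6.482, 1.936 → Σ = 74.955
T = 74.955 / 22.709 = 3.300674… → 3.301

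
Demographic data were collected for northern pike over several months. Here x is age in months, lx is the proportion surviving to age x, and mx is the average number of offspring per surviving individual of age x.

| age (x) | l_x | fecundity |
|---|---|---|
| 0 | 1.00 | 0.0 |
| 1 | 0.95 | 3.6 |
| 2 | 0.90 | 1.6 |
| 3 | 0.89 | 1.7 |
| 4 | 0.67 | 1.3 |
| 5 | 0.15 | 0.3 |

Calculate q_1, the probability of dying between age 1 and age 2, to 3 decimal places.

q_1 = (l_1 − l_2) / l_1 = (0.95 − 0.9) / 0.95
     = 0.05 / 0.95 = 0.052632… → 0.053

0.053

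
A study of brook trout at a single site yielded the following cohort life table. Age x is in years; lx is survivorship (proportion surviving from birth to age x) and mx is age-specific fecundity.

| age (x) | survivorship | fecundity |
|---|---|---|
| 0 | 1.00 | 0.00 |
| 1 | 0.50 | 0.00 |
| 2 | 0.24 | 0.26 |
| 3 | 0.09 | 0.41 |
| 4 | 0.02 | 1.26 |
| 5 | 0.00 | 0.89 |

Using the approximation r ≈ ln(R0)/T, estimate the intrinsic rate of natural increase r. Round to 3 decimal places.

R0 = Σ lx·mx = 0 + 0 + 0.0624 + 0.0369 + 0.0252 + 0 = 0.1245
Σ x·lx·mx = 0.3363; T = 0.3363/0.1245 = 2.7012…
r ≈ ln(R0)/T = ln(0.1245)/2.7012… = -0.7713… → -0.771

-0.771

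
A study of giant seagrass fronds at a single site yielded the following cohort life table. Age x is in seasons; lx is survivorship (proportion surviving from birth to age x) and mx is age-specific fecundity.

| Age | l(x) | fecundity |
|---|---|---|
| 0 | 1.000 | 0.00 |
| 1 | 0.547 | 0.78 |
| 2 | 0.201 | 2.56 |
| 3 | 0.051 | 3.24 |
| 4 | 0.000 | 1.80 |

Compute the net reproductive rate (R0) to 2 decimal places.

1.11

lx·mx by age: 0, 0.42666, 0.51456, 0.16524, 0
R0 = Σ lx·mx = 1.10646 → 1.11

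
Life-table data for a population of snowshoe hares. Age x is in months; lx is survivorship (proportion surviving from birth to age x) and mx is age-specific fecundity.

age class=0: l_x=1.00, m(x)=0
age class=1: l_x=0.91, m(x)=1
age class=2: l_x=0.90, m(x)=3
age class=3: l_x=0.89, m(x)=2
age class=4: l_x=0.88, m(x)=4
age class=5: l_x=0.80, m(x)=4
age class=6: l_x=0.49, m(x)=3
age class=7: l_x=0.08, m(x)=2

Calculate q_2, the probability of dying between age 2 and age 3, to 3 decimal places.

q_2 = (l_2 − l_3) / l_2 = (0.9 − 0.89) / 0.9
     = 0.01 / 0.9 = 0.011111… → 0.011

0.011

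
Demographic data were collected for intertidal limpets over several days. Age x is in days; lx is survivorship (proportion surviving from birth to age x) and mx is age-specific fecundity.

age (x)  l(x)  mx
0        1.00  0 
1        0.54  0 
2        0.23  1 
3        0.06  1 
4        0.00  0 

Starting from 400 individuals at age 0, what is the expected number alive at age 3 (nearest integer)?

24

Expected survivors = N0 · l_3 = 400 × 0.06 = 24 → 24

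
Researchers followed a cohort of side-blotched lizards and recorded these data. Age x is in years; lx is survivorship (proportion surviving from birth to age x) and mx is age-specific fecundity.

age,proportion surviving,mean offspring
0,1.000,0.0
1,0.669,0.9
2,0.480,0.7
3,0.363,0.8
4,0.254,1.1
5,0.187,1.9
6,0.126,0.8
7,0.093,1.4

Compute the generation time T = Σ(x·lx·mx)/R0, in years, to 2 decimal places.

lx·mx: 0, 0.6021, 0.336, 0.2904, 0.2794, 0.3553, 0.1008, 0.1302 → R0 = 2.0942
x·lx·mx: 0, 0.6021, 0.672, 0.8712, 1.1176, 1.7765, 0.6048, 0.9114 → Σ = 6.5556
T = 6.5556 / 2.0942 = 3.13036… → 3.13

3.13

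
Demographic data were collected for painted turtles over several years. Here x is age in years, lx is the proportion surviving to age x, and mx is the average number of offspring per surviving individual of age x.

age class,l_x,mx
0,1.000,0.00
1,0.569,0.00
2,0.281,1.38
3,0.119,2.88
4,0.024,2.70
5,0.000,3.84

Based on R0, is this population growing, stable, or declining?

R0 = Σ lx·mx = 0 + 0 + 0.38778 + 0.34272 + 0.0648 + 0 = 0.7953
R0 < 1, so the population is declining.

declining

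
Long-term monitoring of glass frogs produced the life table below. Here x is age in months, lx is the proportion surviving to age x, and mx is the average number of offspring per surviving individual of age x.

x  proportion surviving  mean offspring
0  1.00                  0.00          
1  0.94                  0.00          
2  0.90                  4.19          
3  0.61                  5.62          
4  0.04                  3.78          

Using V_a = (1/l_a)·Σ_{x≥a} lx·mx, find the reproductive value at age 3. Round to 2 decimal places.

5.87

lx·mx for x ≥ 3: 3.4282, 0.1512 → sum = 3.5794
V_3 = 3.5794 / l_3 = 3.5794 / 0.61 = 5.867869… → 5.87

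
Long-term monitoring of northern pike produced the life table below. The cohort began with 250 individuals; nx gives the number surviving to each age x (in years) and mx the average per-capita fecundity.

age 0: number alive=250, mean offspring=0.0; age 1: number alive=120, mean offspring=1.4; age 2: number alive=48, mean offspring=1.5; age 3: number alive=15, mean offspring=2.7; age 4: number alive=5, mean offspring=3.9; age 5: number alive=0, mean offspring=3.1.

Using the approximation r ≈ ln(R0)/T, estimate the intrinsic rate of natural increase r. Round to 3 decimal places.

0.107

lx = nx/n0 = nx/250: 1, 0.48, 0.192, 0.06, 0.02, 0
R0 = Σ lx·mx = 0 + 0.672 + 0.288 + 0.162 + 0.078 + 0 = 1.2
Σ x·lx·mx = 2.046; T = 2.046/1.2 = 1.705
r ≈ ln(R0)/T = ln(1.2)/1.705 = 0.10693… → 0.107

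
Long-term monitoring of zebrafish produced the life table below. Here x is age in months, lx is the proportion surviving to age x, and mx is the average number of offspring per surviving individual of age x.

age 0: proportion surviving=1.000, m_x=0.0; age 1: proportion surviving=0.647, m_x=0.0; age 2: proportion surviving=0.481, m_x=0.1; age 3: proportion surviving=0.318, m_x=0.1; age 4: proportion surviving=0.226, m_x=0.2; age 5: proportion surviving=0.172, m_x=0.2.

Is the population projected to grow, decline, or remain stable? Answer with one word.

declining

R0 = Σ lx·mx = 0 + 0 + 0.0481 + 0.0318 + 0.0452 + 0.0344 = 0.1595
R0 < 1, so the population is declining.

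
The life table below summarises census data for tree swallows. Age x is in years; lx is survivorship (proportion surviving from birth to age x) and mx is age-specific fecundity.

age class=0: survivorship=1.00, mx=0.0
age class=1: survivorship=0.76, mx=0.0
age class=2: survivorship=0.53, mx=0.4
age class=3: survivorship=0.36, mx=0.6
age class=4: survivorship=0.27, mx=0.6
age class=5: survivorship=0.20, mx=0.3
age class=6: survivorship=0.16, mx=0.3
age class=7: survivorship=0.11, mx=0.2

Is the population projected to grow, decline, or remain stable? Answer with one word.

R0 = Σ lx·mx = 0 + 0 + 0.212 + 0.216 + 0.162 + 0.06 + 0.048 + 0.022 = 0.72
R0 < 1, so the population is declining.

declining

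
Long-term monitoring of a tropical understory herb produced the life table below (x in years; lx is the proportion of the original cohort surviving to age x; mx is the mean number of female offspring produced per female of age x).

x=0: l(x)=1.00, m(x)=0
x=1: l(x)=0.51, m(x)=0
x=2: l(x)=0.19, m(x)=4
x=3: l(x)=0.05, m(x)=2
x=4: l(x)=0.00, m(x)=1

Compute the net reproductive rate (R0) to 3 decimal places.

0.860

lx·mx by age: 0, 0, 0.76, 0.1, 0
R0 = Σ lx·mx = 0.86 → 0.860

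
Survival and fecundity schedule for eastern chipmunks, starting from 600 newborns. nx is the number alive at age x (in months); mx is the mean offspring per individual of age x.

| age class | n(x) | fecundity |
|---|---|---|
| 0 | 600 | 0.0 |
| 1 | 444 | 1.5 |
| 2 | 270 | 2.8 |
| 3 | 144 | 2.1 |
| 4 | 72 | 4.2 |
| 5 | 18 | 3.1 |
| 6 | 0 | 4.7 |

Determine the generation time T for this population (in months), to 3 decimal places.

2.196

lx = nx/n0 = nx/600: 1, 0.74, 0.45, 0.24, 0.12, 0.03, 0
lx·mx: 0, 1.11, 1.26, 0.504, 0.504, 0.093, 0 → R0 = 3.471
x·lx·mx: 0, 1.11, 2.52, 1.512, 2.016, 0.465, 0 → Σ = 7.623
T = 7.623 / 3.471 = 2.196197… → 2.196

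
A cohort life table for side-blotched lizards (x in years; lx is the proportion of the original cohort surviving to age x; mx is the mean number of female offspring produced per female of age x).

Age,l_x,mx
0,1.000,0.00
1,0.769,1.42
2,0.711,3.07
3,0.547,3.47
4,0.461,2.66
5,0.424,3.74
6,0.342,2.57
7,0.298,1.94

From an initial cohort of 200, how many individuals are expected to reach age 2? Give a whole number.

142

Expected survivors = N0 · l_2 = 200 × 0.711 = 142.2 → 142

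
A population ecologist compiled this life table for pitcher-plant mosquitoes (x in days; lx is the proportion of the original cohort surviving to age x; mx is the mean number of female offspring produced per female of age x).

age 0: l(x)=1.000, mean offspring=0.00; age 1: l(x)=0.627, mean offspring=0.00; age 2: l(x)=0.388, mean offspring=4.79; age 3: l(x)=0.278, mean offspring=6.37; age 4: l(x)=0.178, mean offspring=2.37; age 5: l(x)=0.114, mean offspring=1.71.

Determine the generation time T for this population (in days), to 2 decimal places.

2.75

lx·mx: 0, 0, 1.85852, 1.77086, 0.42186, 0.19494 → R0 = 4.24618
x·lx·mx: 0, 0, 3.71704, 5.31258, 1.68744, 0.9747 → Σ = 11.69176
T = 11.69176 / 4.24618 = 2.753477… → 2.75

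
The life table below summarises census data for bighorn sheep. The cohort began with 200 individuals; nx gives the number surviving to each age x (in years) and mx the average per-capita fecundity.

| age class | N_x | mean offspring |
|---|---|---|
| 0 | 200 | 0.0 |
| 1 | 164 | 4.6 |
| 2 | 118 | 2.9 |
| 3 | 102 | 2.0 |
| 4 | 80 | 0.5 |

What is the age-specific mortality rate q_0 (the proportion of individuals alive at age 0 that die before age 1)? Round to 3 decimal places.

lx = nx/n0 = nx/200: 1, 0.82, 0.59, 0.51, 0.4
q_0 = (l_0 − l_1) / l_0 = (1 − 0.82) / 1
     = 0.18 / 1 = 0.18 → 0.180

0.180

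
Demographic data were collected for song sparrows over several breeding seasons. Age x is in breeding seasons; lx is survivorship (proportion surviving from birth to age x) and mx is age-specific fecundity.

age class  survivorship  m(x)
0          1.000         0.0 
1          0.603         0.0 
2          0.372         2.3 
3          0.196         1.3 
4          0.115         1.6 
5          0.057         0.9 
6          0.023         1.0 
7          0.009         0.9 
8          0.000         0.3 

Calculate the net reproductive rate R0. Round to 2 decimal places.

1.38

lx·mx by age: 0, 0, 0.8556, 0.2548, 0.184, 0.0513, 0.023, 0.0081, 0
R0 = Σ lx·mx = 1.3768 → 1.38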